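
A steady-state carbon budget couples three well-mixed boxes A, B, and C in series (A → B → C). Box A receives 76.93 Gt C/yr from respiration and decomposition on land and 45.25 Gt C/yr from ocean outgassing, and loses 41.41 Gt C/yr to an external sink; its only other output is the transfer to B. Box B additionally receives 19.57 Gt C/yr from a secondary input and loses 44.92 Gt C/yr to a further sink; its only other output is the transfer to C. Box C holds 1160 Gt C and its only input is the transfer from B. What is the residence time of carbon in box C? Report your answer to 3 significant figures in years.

20.9 yr

Box A: F(A→B) = (76.93 + 45.25) − 41.41 = 80.770 Gt C/yr.
Box B: F(B→C) = (80.770 + 19.57) − 44.92 = 55.420 Gt C/yr.
Box C throughput = its input = 55.420 Gt C/yr; τ = 1160 / 55.420 = 20.93 yr.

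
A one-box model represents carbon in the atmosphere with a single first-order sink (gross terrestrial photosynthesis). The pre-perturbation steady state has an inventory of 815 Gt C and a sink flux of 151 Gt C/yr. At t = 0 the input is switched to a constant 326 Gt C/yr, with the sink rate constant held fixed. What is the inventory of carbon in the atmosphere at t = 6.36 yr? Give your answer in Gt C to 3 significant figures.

1470 Gt C

Residence time τ = M₀/F₀ = 5.397 yr. The eventual steady state is M_∞ = M₀·(F₁/F₀) = 815 × 326/151 = 1759.5 Gt C.
The anomaly ΔM(t) = M(t) − M_∞ decays as ΔM₀·e^(−t/τ) with ΔM₀ = 815 − 1759.5 = −944.5 Gt C.
At t = 6.36 yr, e^(−t/τ) = e^(−1.178) = 0.3078, so ΔM = −290.7 Gt C and M = 1759.5 − 290.7 = 1468.8 Gt C.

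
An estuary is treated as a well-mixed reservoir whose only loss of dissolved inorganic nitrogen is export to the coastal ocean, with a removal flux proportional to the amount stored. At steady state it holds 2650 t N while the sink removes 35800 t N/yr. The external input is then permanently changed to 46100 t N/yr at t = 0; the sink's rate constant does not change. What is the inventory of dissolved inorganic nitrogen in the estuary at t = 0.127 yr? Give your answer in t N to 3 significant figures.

Residence time τ = M₀/F₀ = 0.07402 yr. The eventual steady state is M_∞ = M₀·(F₁/F₀) = 2650 × 46100/35800 = 3412.4 t N.
The anomaly ΔM(t) = M(t) − M_∞ decays as ΔM₀·e^(−t/τ) with ΔM₀ = 2650 − 3412.4 = −762.4 t N.
At t = 0.127 yr, e^(−t/τ) = e^(−1.716) = 0.1798, so ΔM = −137.1 t N and M = 3412.4 − 137.1 = 3275.3 t N.

3280 t N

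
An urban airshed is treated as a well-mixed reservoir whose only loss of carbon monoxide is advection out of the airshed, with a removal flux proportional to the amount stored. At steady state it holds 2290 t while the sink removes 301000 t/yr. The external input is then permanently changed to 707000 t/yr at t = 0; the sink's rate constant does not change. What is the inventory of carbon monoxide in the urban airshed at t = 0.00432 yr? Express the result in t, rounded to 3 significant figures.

The sink rate constant is k = F₀/M₀ = 301000/2290 = 131.4 yr⁻¹.
Solving dM/dt = F₁ − kM with M(0) = M₀ gives M(t) = F₁/k + (M₀ − F₁/k)·e^(−kt).
F₁/k = 707000/131.4 = 5378.8 t; kt = 131.4 × 0.00432 = 0.5678, e^(−kt) = 0.5668.
M(0.00432) = 5378.8 + (2290 − 5378.8) × 0.5668 = 5378.8 − 1751 = 3628.2 t.

3630 t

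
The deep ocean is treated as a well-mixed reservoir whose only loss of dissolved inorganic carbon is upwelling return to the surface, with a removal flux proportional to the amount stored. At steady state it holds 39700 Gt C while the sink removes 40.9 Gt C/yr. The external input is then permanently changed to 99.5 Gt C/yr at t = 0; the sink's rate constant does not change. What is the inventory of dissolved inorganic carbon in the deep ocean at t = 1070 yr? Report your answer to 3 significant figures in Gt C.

77700 Gt C

The sink rate constant is k = F₀/M₀ = 40.9/39700 = 0.001030 yr⁻¹.
Solving dM/dt = F₁ − kM with M(0) = M₀ gives M(t) = F₁/k + (M₀ − F₁/k)·e^(−kt).
F₁/k = 99.5/0.001030 = 96581 Gt C; kt = 0.001030 × 1070 = 1.102, e^(−kt) = 0.3321.
M(1070) = 96581 + (39700 − 96581) × 0.3321 = 96581 − 18890 = 77691 Gt C.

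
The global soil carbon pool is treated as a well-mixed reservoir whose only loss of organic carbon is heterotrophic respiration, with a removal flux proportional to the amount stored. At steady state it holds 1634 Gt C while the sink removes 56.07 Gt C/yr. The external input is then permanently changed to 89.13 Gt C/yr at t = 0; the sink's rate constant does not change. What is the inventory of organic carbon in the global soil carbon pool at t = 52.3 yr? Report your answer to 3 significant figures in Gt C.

2440 Gt C

τ = M₀/F₀ = 1634/56.07 = 29.14 yr; rate constant k = 1/τ.
New steady state M_∞ = F₁/k = F₁·τ = 89.13 × 29.14 = 2597.4 Gt C.
M(t) = M_∞ + (M₀ − M_∞)·e^(−t/τ); t/τ = 52.3/29.14 = 1.795, so e^(−t/τ) = 0.1662.
M(t) = 2597.4 − 963.4 × 0.1662 = 2437.3 Gt C.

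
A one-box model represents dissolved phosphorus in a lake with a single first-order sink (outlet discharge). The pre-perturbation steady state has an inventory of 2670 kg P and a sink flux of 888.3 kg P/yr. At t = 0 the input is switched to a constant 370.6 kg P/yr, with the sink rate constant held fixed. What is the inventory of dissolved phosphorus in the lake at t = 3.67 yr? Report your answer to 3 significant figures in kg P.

1570 kg P

The sink rate constant is k = F₀/M₀ = 888.3/2670 = 0.3327 yr⁻¹.
Solving dM/dt = F₁ − kM with M(0) = M₀ gives M(t) = F₁/k + (M₀ − F₁/k)·e^(−kt).
F₁/k = 370.6/0.3327 = 1113.9 kg P; kt = 0.3327 × 3.67 = 1.221, e^(−kt) = 0.2949.
M(3.67) = 1113.9 + (2670 − 1113.9) × 0.2949 = 1113.9 + 458.9 = 1572.9 kg P.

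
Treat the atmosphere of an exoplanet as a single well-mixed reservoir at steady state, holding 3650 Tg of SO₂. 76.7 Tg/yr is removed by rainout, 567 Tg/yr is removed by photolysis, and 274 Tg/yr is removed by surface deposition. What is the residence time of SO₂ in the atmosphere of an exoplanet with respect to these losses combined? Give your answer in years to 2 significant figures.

Total removal = 76.70 + 567.0 + 274.0 = 917.70 Tg/yr.
τ = M / ΣF_out = 3650 / 917.70 = 3.977 yr.

4.0 yr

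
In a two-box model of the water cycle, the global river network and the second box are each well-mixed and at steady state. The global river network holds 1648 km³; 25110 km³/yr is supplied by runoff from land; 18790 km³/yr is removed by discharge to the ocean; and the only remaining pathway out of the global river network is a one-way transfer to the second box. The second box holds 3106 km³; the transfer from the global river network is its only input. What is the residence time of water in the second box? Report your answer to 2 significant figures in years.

0.49 yr

Balance the global river network: ΣF_in = 25110 km³/yr.
Transfer to the second box = ΣF_in − (18790) = 6320.0 km³/yr.
At steady state the output of the second box equals its input, 6320.0 km³/yr.
τ = M / F = 3106 / 6320.0 = 0.4915 yr.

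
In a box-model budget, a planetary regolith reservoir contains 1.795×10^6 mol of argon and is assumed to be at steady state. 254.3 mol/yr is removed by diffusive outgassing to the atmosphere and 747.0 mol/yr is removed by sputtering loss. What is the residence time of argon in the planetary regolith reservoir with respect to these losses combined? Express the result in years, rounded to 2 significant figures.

Total removal = 254.3 + 747.0 = 1001.3 mol/yr.
τ = M / ΣF_out = 1.795×10^6 / 1001.3 = 1793 yr.

1800 yr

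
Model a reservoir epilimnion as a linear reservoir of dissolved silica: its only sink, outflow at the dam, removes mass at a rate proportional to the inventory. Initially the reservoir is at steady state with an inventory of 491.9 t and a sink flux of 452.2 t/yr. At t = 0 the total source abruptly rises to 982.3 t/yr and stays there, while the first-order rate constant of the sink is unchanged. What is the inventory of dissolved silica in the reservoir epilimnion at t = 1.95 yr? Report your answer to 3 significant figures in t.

973 t

The sink rate constant is k = F₀/M₀ = 452.2/491.9 = 0.9193 yr⁻¹.
Solving dM/dt = F₁ − kM with M(0) = M₀ gives M(t) = F₁/k + (M₀ − F₁/k)·e^(−kt).
F₁/k = 982.3/0.9193 = 1068.5 t; kt = 0.9193 × 1.95 = 1.793, e^(−kt) = 0.1665.
M(1.95) = 1068.5 + (491.9 − 1068.5) × 0.1665 = 1068.5 − 96.02 = 972.52 t.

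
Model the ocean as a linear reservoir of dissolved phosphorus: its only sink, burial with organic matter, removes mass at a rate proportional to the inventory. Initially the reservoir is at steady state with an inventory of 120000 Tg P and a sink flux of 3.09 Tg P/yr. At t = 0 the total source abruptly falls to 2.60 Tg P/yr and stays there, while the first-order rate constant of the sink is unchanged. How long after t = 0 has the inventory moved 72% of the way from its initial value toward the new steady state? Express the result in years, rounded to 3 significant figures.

49400 yr

τ = M₀/F₀ = 120000/3.09 = 38830 yr.
The remaining gap fraction is e^(−t/τ); 72% covered ⇒ e^(−t/τ) = 0.280.
t = −τ ln(0.280) = 38830 × 1.273 = 49440 yr.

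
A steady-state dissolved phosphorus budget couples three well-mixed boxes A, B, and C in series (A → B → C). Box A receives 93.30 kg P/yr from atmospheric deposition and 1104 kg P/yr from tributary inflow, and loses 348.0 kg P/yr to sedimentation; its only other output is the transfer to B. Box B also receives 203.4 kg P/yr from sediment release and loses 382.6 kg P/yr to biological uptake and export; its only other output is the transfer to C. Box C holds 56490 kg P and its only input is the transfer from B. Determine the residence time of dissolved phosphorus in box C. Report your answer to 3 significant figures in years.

Box A: F(A→B) = (93.30 + 1104) − 348.0 = 849.30 kg P/yr.
Box B: F(B→C) = (849.30 + 203.4) − 382.6 = 670.10 kg P/yr.
Box C throughput = its input = 670.10 kg P/yr; τ = 56490 / 670.10 = 84.30 yr.

84.3 yr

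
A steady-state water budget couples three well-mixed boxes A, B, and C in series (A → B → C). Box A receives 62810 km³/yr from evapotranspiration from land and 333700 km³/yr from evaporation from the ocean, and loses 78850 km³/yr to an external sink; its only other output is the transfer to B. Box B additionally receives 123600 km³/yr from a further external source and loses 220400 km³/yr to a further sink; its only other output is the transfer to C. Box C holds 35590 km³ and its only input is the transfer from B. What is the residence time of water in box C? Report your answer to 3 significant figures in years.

Box A: F(A→B) = (62810 + 333700) − 78850 = 317660 km³/yr.
Box B: F(B→C) = (317660 + 123600) − 220400 = 220860 km³/yr.
Box C throughput = its input = 220860 km³/yr; τ = 35590 / 220860 = 0.1611 yr.

0.161 yr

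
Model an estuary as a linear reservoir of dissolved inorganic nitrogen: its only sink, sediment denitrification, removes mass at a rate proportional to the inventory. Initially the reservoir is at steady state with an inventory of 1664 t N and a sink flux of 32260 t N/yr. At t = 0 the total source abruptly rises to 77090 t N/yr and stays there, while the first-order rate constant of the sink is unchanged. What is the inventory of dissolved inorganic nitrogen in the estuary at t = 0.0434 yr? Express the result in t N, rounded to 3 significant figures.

2980 t N

The sink rate constant is k = F₀/M₀ = 32260/1664 = 19.39 yr⁻¹.
Solving dM/dt = F₁ − kM with M(0) = M₀ gives M(t) = F₁/k + (M₀ − F₁/k)·e^(−kt).
F₁/k = 77090/19.39 = 3976.4 t N; kt = 19.39 × 0.0434 = 0.8414, e^(−kt) = 0.4311.
M(0.0434) = 3976.4 + (1664 − 3976.4) × 0.4311 = 3976.4 − 996.9 = 2979.5 t N.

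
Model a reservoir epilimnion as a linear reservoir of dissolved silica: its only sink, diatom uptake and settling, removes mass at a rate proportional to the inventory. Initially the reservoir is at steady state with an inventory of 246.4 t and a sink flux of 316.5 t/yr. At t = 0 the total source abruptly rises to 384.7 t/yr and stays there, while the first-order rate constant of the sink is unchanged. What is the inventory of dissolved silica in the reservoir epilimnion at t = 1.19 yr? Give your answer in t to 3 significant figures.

288 t

Residence time τ = M₀/F₀ = 0.7785 yr. The eventual steady state is M_∞ = M₀·(F₁/F₀) = 246.4 × 384.7/316.5 = 299.49 t.
The anomaly ΔM(t) = M(t) − M_∞ decays as ΔM₀·e^(−t/τ) with ΔM₀ = 246.4 − 299.49 = −53.09 t.
At t = 1.19 yr, e^(−t/τ) = e^(−1.529) = 0.2168, so ΔM = −11.51 t and M = 299.49 − 11.51 = 287.98 t.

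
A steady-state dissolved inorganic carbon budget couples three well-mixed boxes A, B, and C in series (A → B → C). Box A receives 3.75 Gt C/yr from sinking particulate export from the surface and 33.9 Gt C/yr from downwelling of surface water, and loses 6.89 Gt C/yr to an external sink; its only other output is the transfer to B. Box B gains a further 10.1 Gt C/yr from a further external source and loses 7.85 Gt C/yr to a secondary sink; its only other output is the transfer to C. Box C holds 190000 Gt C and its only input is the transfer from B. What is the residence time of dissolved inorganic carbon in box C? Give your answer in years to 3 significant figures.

Box A: F(A→B) = (3.75 + 33.9) − 6.89 = 30.760 Gt C/yr.
Box B: F(B→C) = (30.760 + 10.1) − 7.85 = 33.010 Gt C/yr.
Box C throughput = its input = 33.010 Gt C/yr; τ = 190000 / 33.010 = 5756 yr.

5760 yr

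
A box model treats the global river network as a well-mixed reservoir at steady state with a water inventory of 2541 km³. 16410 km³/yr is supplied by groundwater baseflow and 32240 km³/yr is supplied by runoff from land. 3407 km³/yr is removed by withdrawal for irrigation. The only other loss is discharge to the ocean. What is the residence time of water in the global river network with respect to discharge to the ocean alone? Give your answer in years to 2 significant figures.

At steady state ΣF_in = ΣF_out.
ΣF_in = 16410 + 32240 = 48650 km³/yr.
Discharge to the ocean flux = ΣF_in − (3407) = 48650 − 3407 = 45240 km³/yr.
τ = M / F = 2541 / 45240 = 0.05616 yr.

0.056 yr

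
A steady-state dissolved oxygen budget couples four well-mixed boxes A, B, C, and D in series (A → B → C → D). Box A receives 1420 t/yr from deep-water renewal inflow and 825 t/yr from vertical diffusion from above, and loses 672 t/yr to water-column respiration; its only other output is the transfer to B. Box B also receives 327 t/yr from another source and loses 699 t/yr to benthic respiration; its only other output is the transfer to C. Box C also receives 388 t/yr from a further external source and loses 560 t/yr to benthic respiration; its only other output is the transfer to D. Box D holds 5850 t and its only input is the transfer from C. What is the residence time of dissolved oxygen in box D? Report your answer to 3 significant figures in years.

Box A: F(A→B) = (1420 + 825) − 672 = 1573.0 t/yr.
Box B: F(B→C) = (1573.0 + 327) − 699 = 1201.0 t/yr.
Box C: F(C→D) = (1201.0 + 388) − 560 = 1029.0 t/yr.
Box D throughput = its input = 1029.0 t/yr; τ = 5850 / 1029.0 = 5.685 yr.

5.69 yr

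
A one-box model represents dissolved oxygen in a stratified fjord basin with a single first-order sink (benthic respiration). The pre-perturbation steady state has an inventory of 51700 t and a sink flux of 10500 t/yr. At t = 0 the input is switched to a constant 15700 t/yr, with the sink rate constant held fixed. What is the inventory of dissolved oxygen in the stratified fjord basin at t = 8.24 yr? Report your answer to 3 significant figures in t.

72500 t

Residence time τ = M₀/F₀ = 4.924 yr. The eventual steady state is M_∞ = M₀·(F₁/F₀) = 51700 × 15700/10500 = 77304 t.
The anomaly ΔM(t) = M(t) − M_∞ decays as ΔM₀·e^(−t/τ) with ΔM₀ = 51700 − 77304 = −25600 t.
At t = 8.24 yr, e^(−t/τ) = e^(−1.674) = 0.1876, so ΔM = −4803 t and M = 77304 − 4803 = 72501 t.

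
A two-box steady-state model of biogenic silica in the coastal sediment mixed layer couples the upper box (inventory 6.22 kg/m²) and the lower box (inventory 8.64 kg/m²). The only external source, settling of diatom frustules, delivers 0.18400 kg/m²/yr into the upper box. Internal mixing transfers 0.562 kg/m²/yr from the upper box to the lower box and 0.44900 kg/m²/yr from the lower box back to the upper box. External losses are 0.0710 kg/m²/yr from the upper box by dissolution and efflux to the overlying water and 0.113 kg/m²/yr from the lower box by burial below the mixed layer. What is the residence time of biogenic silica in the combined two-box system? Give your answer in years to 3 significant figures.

80.8 yr

Residence time in the combined system uses the total inventory and the total *external* removal — internal exchanges between the two boxes cancel.
M_total = 6.22 + 8.64 = 14.860 kg/m².
ΣF_external_out = 0.0710 + 0.113 = 0.18400 kg/m²/yr.
τ = M_total / ΣF_ext = 14.860 / 0.18400 = 80.76 yr.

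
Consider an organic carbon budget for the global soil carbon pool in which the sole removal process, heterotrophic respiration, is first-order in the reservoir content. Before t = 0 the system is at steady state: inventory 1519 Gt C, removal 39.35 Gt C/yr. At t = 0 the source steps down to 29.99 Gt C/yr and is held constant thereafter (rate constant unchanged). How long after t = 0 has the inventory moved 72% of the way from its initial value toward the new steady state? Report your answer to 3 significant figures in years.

τ = M₀/F₀ = 1519/39.35 = 38.60 yr.
The remaining gap fraction is e^(−t/τ); 72% covered ⇒ e^(−t/τ) = 0.280.
t = −τ ln(0.280) = 38.60 × 1.273 = 49.14 yr.

49.1 yr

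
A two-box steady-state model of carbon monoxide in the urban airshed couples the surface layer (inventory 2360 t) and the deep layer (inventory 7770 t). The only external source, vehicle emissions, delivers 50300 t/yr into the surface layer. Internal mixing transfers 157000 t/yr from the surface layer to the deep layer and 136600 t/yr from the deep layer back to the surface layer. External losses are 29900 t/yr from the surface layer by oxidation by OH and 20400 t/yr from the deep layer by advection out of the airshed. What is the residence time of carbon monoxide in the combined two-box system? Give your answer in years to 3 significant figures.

Treat the two boxes together as one reservoir: the mixing fluxes between them are internal recycling, so τ = ΣM / Σ(external losses).
M_total = 2360 + 7770 = 10130 t.
ΣF_external_out = 29900 + 20400 = 50300 t/yr.
τ = M_total / ΣF_ext = 10130 / 50300 = 0.2014 yr.

0.201 yr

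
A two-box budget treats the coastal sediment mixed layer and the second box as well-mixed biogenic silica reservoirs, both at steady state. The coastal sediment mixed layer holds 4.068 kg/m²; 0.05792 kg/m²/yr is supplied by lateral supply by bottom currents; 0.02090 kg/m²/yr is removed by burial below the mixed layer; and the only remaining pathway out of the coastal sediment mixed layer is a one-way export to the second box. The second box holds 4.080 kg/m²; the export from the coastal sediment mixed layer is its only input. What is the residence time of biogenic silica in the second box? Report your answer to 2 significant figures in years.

Balance the coastal sediment mixed layer: ΣF_in = 0.057920 kg/m²/yr.
Export to the second box = ΣF_in − (0.02090) = 0.037020 kg/m²/yr.
At steady state the output of the second box equals its input, 0.037020 kg/m²/yr.
τ = M / F = 4.080 / 0.037020 = 110.2 yr.

110 yr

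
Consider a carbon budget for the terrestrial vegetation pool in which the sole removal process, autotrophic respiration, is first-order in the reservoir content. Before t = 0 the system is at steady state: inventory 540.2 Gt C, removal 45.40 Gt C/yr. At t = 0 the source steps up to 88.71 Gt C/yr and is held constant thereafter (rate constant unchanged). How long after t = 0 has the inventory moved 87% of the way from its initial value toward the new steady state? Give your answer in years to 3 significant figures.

τ = M₀/F₀ = 540.2/45.40 = 11.90 yr.
The remaining gap fraction is e^(−t/τ); 87% covered ⇒ e^(−t/τ) = 0.130.
t = −τ ln(0.130) = 11.90 × 2.040 = 24.28 yr.

24.3 yr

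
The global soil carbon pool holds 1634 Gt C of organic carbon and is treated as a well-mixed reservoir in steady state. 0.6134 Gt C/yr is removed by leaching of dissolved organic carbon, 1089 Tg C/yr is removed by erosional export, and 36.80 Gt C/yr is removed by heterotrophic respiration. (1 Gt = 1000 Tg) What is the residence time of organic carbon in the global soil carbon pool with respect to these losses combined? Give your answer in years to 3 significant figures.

42.4 yr

Convert the erosional export flux: 1089 Tg C/yr = 1.089 Gt C/yr.
Total removal = 0.6134 + 1.089 + 36.80 = 38.502 Gt C/yr.
τ = M / ΣF_out = 1634 / 38.502 = 42.44 yr.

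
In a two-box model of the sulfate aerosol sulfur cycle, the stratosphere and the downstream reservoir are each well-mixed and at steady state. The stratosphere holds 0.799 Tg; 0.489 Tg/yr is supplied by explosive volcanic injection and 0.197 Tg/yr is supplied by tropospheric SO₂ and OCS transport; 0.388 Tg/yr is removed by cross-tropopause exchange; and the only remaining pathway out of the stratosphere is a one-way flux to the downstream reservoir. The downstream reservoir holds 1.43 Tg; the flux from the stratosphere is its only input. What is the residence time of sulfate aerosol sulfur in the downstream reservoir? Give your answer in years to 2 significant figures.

4.8 yr

Balance the stratosphere: ΣF_in = 0.489 + 0.197 = 0.68600 Tg/yr.
Flux to the downstream reservoir = ΣF_in − (0.388) = 0.29800 Tg/yr.
At steady state the output of the downstream reservoir equals its input, 0.29800 Tg/yr.
τ = M / F = 1.43 / 0.29800 = 4.799 yr.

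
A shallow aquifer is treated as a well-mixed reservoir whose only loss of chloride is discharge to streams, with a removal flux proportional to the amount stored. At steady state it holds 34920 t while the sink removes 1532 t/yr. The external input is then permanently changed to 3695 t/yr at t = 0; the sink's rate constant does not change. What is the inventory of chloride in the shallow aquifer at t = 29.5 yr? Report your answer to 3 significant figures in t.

70700 t

The sink rate constant is k = F₀/M₀ = 1532/34920 = 0.04387 yr⁻¹.
Solving dM/dt = F₁ − kM with M(0) = M₀ gives M(t) = F₁/k + (M₀ − F₁/k)·e^(−kt).
F₁/k = 3695/0.04387 = 84223 t; kt = 0.04387 × 29.5 = 1.294, e^(−kt) = 0.2741.
M(29.5) = 84223 + (34920 − 84223) × 0.2741 = 84223 − 13510 = 70708 t.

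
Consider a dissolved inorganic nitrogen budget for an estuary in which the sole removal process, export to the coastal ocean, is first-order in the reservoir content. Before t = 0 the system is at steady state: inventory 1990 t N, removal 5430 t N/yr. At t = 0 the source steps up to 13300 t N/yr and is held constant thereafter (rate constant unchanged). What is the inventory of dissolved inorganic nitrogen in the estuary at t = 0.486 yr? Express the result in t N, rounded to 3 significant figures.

4110 t N

The sink rate constant is k = F₀/M₀ = 5430/1990 = 2.729 yr⁻¹.
Solving dM/dt = F₁ − kM with M(0) = M₀ gives M(t) = F₁/k + (M₀ − F₁/k)·e^(−kt).
F₁/k = 13300/2.729 = 4874.2 t N; kt = 2.729 × 0.486 = 1.326, e^(−kt) = 0.2655.
M(0.486) = 4874.2 + (1990 − 4874.2) × 0.2655 = 4874.2 − 765.8 = 4108.4 t N.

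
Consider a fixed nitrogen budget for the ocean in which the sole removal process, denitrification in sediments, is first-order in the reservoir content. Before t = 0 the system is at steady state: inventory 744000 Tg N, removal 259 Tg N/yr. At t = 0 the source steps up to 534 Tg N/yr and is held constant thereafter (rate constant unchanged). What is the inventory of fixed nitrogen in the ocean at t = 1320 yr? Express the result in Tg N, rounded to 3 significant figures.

1.04×10^6 Tg N

The sink rate constant is k = F₀/M₀ = 259/744000 = 0.0003481 yr⁻¹.
Solving dM/dt = F₁ − kM with M(0) = M₀ gives M(t) = F₁/k + (M₀ − F₁/k)·e^(−kt).
F₁/k = 534/0.0003481 = 1.5340×10^6 Tg N; kt = 0.0003481 × 1320 = 0.4595, e^(−kt) = 0.6316.
M(1320) = 1.5340×10^6 + (744000 − 1.5340×10^6) × 0.6316 = 1.5340×10^6 − 498900 = 1.0350×10^6 Tg N.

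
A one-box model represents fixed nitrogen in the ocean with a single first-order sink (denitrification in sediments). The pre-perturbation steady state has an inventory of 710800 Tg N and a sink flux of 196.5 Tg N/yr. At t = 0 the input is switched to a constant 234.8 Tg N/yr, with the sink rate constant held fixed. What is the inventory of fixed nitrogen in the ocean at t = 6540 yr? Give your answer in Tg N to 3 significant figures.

827000 Tg N

The sink rate constant is k = F₀/M₀ = 196.5/710800 = 0.0002764 yr⁻¹.
Solving dM/dt = F₁ − kM with M(0) = M₀ gives M(t) = F₁/k + (M₀ − F₁/k)·e^(−kt).
F₁/k = 234.8/0.0002764 = 849340 Tg N; kt = 0.0002764 × 6540 = 1.808, e^(−kt) = 0.1640.
M(6540) = 849340 + (710800 − 849340) × 0.1640 = 849340 − 22720 = 826620 Tg N.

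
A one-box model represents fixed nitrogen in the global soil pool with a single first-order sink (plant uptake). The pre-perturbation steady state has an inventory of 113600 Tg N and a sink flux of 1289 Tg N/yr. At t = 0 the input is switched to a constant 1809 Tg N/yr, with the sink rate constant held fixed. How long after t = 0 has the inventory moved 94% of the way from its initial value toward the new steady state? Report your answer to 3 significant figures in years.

τ = M₀/F₀ = 113600/1289 = 88.13 yr.
The remaining gap fraction is e^(−t/τ); 94% covered ⇒ e^(−t/τ) = 0.0600.
t = −τ ln(0.0600) = 88.13 × 2.813 = 247.9 yr.

248 yr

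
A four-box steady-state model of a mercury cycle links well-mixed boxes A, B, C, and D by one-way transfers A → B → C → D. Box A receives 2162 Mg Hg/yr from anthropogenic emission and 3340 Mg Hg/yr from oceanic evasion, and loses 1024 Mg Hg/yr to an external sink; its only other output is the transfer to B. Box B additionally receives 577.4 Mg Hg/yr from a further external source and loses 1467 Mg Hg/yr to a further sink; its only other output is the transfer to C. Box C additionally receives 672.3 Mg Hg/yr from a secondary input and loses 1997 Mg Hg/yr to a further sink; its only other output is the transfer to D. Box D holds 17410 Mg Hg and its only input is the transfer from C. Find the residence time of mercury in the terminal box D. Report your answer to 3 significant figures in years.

7.69 yr

Box A: F(A→B) = (2162 + 3340) − 1024 = 4478.0 Mg Hg/yr.
Box B: F(B→C) = (4478.0 + 577.4) − 1467 = 3588.4 Mg Hg/yr.
Box C: F(C→D) = (3588.4 + 672.3) − 1997 = 2263.7 Mg Hg/yr.
Box D throughput = its input = 2263.7 Mg Hg/yr; τ = 17410 / 2263.7 = 7.691 yr.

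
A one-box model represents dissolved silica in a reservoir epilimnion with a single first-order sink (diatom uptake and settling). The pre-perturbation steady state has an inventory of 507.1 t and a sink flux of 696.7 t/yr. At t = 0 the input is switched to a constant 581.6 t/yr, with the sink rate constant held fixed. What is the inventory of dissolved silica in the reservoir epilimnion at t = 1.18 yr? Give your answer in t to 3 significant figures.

The sink rate constant is k = F₀/M₀ = 696.7/507.1 = 1.374 yr⁻¹.
Solving dM/dt = F₁ − kM with M(0) = M₀ gives M(t) = F₁/k + (M₀ − F₁/k)·e^(−kt).
F₁/k = 581.6/1.374 = 423.32 t; kt = 1.374 × 1.18 = 1.621, e^(−kt) = 0.1977.
M(1.18) = 423.32 + (507.1 − 423.32) × 0.1977 = 423.32 + 16.56 = 439.88 t.

440 t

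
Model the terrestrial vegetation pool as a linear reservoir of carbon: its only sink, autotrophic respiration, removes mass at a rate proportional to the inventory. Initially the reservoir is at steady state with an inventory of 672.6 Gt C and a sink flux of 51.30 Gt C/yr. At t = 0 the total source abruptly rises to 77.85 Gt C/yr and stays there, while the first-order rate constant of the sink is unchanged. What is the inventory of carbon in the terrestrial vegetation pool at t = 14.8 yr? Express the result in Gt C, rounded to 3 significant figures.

The sink rate constant is k = F₀/M₀ = 51.30/672.6 = 0.07627 yr⁻¹.
Solving dM/dt = F₁ − kM with M(0) = M₀ gives M(t) = F₁/k + (M₀ − F₁/k)·e^(−kt).
F₁/k = 77.85/0.07627 = 1020.7 Gt C; kt = 0.07627 × 14.8 = 1.129, e^(−kt) = 0.3234.
M(14.8) = 1020.7 + (672.6 − 1020.7) × 0.3234 = 1020.7 − 112.6 = 908.12 Gt C.

908 Gt C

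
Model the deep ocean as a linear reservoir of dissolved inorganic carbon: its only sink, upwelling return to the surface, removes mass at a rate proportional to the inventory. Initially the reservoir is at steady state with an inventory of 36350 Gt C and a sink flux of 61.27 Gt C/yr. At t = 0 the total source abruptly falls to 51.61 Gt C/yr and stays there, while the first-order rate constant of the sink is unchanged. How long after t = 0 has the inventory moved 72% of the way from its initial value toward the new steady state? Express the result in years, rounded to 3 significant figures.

τ = M₀/F₀ = 36350/61.27 = 593.3 yr.
The remaining gap fraction is e^(−t/τ); 72% covered ⇒ e^(−t/τ) = 0.280.
t = −τ ln(0.280) = 593.3 × 1.273 = 755.2 yr.

755 yr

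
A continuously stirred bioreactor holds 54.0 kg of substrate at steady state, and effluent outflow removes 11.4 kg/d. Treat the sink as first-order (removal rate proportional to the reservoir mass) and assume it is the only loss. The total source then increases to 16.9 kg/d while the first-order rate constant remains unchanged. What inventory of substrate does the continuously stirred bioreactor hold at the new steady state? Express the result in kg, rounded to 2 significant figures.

80 kg

Rate constant k = F/M = 11.4 / 54.0 = 0.2111 d⁻¹.
At the new steady state, source = k·M_new ⇒ M_new = 16.9 / 0.2111 = 80.05 kg.
(Equivalently M_new = M × F_new/F_old = 54.0 × 16.9/11.4.)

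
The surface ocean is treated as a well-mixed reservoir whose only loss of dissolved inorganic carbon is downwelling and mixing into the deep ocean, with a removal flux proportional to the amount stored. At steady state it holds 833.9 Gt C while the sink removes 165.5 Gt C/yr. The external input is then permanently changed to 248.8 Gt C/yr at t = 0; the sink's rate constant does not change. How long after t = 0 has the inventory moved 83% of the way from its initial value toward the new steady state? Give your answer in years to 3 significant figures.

8.93 yr

τ = M₀/F₀ = 833.9/165.5 = 5.039 yr.
The remaining gap fraction is e^(−t/τ); 83% covered ⇒ e^(−t/τ) = 0.170.
t = −τ ln(0.170) = 5.039 × 1.772 = 8.928 yr.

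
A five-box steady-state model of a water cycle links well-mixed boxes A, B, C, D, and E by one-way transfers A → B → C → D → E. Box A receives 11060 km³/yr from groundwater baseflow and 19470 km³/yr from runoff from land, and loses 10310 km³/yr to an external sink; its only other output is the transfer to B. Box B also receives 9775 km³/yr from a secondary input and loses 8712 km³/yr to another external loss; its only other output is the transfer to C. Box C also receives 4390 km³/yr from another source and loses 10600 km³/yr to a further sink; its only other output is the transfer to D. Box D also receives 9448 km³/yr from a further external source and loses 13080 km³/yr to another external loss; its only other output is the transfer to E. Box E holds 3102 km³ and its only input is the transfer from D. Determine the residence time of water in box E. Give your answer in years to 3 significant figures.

0.271 yr

Box A: F(A→B) = (11060 + 19470) − 10310 = 20220 km³/yr.
Box B: F(B→C) = (20220 + 9775) − 8712 = 21283 km³/yr.
Box C: F(C→D) = (21283 + 4390) − 10600 = 15073 km³/yr.
Box D: F(D→E) = (15073 + 9448) − 13080 = 11441 km³/yr.
Box E throughput = its input = 11441 km³/yr; τ = 3102 / 11441 = 0.2711 yr.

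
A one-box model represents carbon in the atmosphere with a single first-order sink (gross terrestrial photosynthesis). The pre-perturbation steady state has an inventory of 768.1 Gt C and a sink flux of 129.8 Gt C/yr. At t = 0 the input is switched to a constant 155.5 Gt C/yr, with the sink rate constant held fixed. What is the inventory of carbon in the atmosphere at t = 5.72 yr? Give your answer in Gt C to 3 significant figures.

862 Gt C

τ = M₀/F₀ = 768.1/129.8 = 5.918 yr; rate constant k = 1/τ.
New steady state M_∞ = F₁/k = F₁·τ = 155.5 × 5.918 = 920.18 Gt C.
M(t) = M_∞ + (M₀ − M_∞)·e^(−t/τ); t/τ = 5.72/5.918 = 0.9666, so e^(−t/τ) = 0.3804.
M(t) = 920.18 − 152.1 × 0.3804 = 862.33 Gt C.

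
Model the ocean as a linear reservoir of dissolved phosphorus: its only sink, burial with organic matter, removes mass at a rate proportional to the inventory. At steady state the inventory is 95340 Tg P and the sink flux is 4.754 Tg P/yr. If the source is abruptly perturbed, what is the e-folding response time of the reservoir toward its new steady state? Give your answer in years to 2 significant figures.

20000 yr

For a linear reservoir the response time equals the residence time τ = M/F.
τ = 95340 / 4.754 = 20050 yr.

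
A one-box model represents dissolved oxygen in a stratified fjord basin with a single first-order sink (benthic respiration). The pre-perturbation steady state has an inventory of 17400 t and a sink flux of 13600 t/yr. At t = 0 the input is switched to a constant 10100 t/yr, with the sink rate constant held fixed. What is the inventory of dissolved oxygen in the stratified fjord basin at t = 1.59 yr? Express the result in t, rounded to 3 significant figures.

The sink rate constant is k = F₀/M₀ = 13600/17400 = 0.7816 yr⁻¹.
Solving dM/dt = F₁ − kM with M(0) = M₀ gives M(t) = F₁/k + (M₀ − F₁/k)·e^(−kt).
F₁/k = 10100/0.7816 = 12922 t; kt = 0.7816 × 1.59 = 1.243, e^(−kt) = 0.2886.
M(1.59) = 12922 + (17400 − 12922) × 0.2886 = 12922 + 1292 = 14214 t.

14200 t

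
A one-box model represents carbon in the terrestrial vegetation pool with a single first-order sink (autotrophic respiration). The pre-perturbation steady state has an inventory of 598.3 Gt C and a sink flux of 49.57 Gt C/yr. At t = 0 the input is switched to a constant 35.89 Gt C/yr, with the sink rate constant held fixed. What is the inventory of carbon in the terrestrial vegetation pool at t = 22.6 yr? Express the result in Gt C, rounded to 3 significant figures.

τ = M₀/F₀ = 598.3/49.57 = 12.07 yr; rate constant k = 1/τ.
New steady state M_∞ = F₁/k = F₁·τ = 35.89 × 12.07 = 433.19 Gt C.
M(t) = M_∞ + (M₀ − M_∞)·e^(−t/τ); t/τ = 22.6/12.07 = 1.872, so e^(−t/τ) = 0.1537.
M(t) = 433.19 + 165.1 × 0.1537 = 458.57 Gt C.

459 Gt C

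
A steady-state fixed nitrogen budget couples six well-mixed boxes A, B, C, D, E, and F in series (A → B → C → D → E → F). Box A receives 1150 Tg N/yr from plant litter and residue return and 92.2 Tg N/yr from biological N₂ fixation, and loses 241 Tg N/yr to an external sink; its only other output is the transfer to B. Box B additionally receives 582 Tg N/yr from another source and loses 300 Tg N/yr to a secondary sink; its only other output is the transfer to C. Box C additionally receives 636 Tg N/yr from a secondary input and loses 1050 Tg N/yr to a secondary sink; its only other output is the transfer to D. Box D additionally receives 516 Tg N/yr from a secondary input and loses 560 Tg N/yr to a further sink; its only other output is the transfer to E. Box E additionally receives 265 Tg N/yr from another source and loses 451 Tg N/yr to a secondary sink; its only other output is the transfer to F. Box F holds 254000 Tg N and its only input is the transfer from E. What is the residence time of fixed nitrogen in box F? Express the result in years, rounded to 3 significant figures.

397 yr

Box A: F(A→B) = (1150 + 92.2) − 241 = 1001.2 Tg N/yr.
Box B: F(B→C) = (1001.2 + 582) − 300 = 1283.2 Tg N/yr.
Box C: F(C→D) = (1283.2 + 636) − 1050 = 869.20 Tg N/yr.
Box D: F(D→E) = (869.20 + 516) − 560 = 825.20 Tg N/yr.
Box E: F(E→F) = (825.20 + 265) − 451 = 639.20 Tg N/yr.
Box F throughput = its input = 639.20 Tg N/yr; τ = 254000 / 639.20 = 397.4 yr.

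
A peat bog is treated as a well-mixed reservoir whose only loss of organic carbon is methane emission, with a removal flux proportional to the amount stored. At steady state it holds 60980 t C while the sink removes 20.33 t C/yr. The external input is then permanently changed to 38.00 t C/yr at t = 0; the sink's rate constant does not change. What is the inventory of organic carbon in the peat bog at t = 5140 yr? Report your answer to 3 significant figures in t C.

104000 t C

The sink rate constant is k = F₀/M₀ = 20.33/60980 = 0.0003334 yr⁻¹.
Solving dM/dt = F₁ − kM with M(0) = M₀ gives M(t) = F₁/k + (M₀ − F₁/k)·e^(−kt).
F₁/k = 38.00/0.0003334 = 113980 t C; kt = 0.0003334 × 5140 = 1.714, e^(−kt) = 0.1802.
M(5140) = 113980 + (60980 − 113980) × 0.1802 = 113980 − 9552 = 104430 t C.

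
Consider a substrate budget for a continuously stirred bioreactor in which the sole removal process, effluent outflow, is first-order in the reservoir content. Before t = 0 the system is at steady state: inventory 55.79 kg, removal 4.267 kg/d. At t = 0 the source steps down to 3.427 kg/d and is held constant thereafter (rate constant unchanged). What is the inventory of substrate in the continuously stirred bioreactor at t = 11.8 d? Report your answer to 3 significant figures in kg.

The sink rate constant is k = F₀/M₀ = 4.267/55.79 = 0.07648 d⁻¹.
Solving dM/dt = F₁ − kM with M(0) = M₀ gives M(t) = F₁/k + (M₀ − F₁/k)·e^(−kt).
F₁/k = 3.427/0.07648 = 44.807 kg; kt = 0.07648 × 11.8 = 0.9025, e^(−kt) = 0.4056.
M(11.8) = 44.807 + (55.79 − 44.807) × 0.4056 = 44.807 + 4.454 = 49.261 kg.

49.3 kg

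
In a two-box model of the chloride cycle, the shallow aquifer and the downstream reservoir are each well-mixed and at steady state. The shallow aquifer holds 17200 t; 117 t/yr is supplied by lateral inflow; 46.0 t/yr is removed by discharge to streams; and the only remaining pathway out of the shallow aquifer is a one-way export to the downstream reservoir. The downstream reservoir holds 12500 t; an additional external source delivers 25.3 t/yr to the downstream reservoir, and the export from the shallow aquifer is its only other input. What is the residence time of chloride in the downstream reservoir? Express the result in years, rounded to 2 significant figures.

130 yr

Balance the shallow aquifer: ΣF_in = 117.00 t/yr.
Export to the downstream reservoir = ΣF_in − (46.0) = 71.000 t/yr.
Total input to the downstream reservoir = 71.000 + 25.3 = 96.300 t/yr; at steady state this equals its total output.
τ = M / F = 12500 / 96.300 = 129.8 yr.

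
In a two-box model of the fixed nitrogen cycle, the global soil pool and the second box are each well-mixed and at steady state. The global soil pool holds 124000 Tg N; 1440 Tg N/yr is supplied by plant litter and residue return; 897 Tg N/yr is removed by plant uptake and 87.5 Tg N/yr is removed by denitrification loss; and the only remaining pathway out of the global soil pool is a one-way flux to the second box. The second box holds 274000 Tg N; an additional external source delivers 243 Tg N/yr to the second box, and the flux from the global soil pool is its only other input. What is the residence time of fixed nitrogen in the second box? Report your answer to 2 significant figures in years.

390 yr

Balance the global soil pool: ΣF_in = 1440.0 Tg N/yr.
Flux to the second box = ΣF_in − (897 + 87.5) = 455.50 Tg N/yr.
Total input to the second box = 455.50 + 243 = 698.50 Tg N/yr; at steady state this equals its total output.
τ = M / F = 274000 / 698.50 = 392.3 yr.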